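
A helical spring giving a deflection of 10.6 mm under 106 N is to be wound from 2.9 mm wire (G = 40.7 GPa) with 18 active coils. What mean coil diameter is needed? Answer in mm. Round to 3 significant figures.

12.6 mm

Required rate k = F/δ = 106/10.6 = 10 N/mm
D = (Gd⁴/(8N_a·k))^(1/3) = (40.7×10³·2.9⁴/(8·18·10))^(1/3)
  = (1999.05)^(1/3) = 12.5972 mm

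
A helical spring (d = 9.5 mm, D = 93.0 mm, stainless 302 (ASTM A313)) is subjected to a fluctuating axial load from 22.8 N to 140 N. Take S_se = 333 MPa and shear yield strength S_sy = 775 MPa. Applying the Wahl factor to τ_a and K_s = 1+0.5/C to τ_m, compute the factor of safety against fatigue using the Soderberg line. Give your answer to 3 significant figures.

C = D/d = 93.0/9.5 = 9.7895; K_W = (4C−1)/(4C−4)+0.615/C = 1.1482; K_s = 1+0.5/C = 1.0511
F_a = (F_max−F_min)/2 = 58.6 N; F_m = (F_max+F_min)/2 = 81.4 N
τ_a = K_W·8F_aD/(πd³) = 1.1482 × 16.186 = 18.584 MPa
τ_m = K_s·8F_mD/(πd³) = 1.0511 × 22.484 = 23.633 MPa
Soderberg: 1/n_f = τ_a/S_se + τ_m/S_sy = 18.584/333 + 23.633/775 = 0.05581 + 0.03049 = 0.086303
n_f = 1/0.086303 = 11.59

11.6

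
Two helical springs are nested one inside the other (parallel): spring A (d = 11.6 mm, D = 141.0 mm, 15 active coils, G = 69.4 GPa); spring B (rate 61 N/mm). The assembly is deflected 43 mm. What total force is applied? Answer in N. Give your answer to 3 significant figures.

2780 N

k_A = Gd⁴/(8D³N_a) = (69.4×10³)(11.6⁴)/(8·141.0³·15) = 3.7355 N/mm
Parallel: k_eq = 3.7355 + 61 = 64.736 N/mm
F = k_eq·δ = 64.736·43 = 2783.6 N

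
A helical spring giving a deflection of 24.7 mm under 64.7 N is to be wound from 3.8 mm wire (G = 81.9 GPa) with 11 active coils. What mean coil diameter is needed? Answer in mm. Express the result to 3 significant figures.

Required rate k = F/δ = 64.7/24.7 = 2.6194 N/mm
D = (Gd⁴/(8N_a·k))^(1/3) = (81.9×10³·3.8⁴/(8·11·2.6194))^(1/3)
  = (74084.7)^(1/3) = 41.9994 mm

42.0 mm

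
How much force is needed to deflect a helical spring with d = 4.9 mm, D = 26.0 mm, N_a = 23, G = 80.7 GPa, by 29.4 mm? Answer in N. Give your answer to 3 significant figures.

423 N

k = Gd⁴/(8D³N_a) = (80.7×10³)(4.9⁴)/(8·26.0³·23) = 14.385 N/mm
F = k·δ = 14.385 × 29.4 = 422.93 N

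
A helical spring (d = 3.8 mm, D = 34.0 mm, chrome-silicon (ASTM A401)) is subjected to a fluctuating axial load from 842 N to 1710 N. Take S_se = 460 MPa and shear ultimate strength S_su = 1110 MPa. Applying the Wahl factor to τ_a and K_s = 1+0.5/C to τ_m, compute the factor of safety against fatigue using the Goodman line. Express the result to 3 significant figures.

C = D/d = 34.0/3.8 = 8.9474; K_W = (4C−1)/(4C−4)+0.615/C = 1.1631; K_s = 1+0.5/C = 1.0559
F_a = (F_max−F_min)/2 = 434 N; F_m = (F_max+F_min)/2 = 1276 N
τ_a = K_W·8F_aD/(πd³) = 1.1631 × 684.79 = 796.48 MPa
τ_m = K_s·8F_mD/(πd³) = 1.0559 × 2013.3 = 2125.9 MPa
Goodman: 1/n_f = τ_a/S_se + τ_m/S_su = 796.48/460 + 2125.9/1110 = 1.73149 + 1.91519 = 3.6467
n_f = 1/3.6467 = 0.2742

0.274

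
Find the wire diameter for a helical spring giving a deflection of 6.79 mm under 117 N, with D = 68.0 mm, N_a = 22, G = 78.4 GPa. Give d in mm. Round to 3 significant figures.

10.5 mm

Required rate k = F/δ = 117/6.79 = 17.231 N/mm
d = (8D³N_a·k / G)^(1/4) = (8·68.0³·22·17.231 / (78.4×10³))^0.25
  = (12163)^0.25 = 10.5017 mm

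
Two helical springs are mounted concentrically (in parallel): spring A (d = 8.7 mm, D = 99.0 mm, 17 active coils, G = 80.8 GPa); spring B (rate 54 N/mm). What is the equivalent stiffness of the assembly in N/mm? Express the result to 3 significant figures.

57.5 N/mm

k_A = Gd⁴/(8D³N_a) = (80.8×10³)(8.7⁴)/(8·99.0³·17) = 3.5079 N/mm
Parallel: k_eq = 3.5079 + 54 = 57.508 N/mm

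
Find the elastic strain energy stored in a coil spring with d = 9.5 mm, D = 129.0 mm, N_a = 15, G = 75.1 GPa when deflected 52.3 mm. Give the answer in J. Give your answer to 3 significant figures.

k = Gd⁴/(8D³N_a) = (75.1×10³)(9.5⁴)/(8·129.0³·15) = 2.3746 N/mm
U = ½kδ² = 0.5 × 2.3746 × 52.3² = 3247.6 N·mm = 3.2476 J

3.25 J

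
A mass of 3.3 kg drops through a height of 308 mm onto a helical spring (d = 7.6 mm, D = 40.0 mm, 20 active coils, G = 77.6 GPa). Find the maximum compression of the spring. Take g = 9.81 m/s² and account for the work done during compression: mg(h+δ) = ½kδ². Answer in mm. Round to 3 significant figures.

k = Gd⁴/(8D³N_a) = (77.6×10³)(7.6⁴)/(8·40.0³·20) = 25.282 N/mm
W = mg = 3.3 × 9.81 = 32.373 N
½kδ² − Wδ − Wh = 0 → δ = (W + √(W² + 2kWh))/k
δ = (32.373 + √(1048 + 504173))/25.282 = (32.373 + 710.79)/25.282 = 29.395 mm

29.4 mm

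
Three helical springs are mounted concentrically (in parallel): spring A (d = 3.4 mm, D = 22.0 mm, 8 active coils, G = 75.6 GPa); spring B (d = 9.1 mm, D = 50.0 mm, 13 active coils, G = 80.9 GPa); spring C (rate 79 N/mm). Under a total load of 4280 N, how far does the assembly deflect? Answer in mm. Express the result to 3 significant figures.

k_A = Gd⁴/(8D³N_a) = (75.6×10³)(3.4⁴)/(8·22.0³·8) = 14.825 N/mm
k_B = Gd⁴/(8D³N_a) = (80.9×10³)(9.1⁴)/(8·50.0³·13) = 42.675 N/mm
Parallel: k_eq = 14.825 + 42.675 + 79 = 136.5 N/mm
δ = F/k_eq = 4280/136.5 = 31.355 mm

31.4 mm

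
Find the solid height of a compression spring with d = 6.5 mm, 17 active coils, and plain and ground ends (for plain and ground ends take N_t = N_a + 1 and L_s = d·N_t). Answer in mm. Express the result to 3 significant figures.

plain and ground ends: N_t = N_a + 1 = 17 + 1 = 18
L_s = d·N_t = 6.5 × 18 = 117 mm

117 mm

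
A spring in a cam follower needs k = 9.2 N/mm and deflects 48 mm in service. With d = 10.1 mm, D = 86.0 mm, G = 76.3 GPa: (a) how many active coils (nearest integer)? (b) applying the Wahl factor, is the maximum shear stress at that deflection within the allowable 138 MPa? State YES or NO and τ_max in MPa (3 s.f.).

N_a = Gd⁴/(8D³k) = (76.3×10³)(10.1⁴)/(8·86.0³·9.2) = 16.96 → N_a = 17
Actual rate k = Gd⁴/(8D³·17) = 9.1786 N/mm
Working load F = kδ = 9.1786·48 = 440.57 N
C = 86.0/10.1 = 8.5149; K_W = (4C−1)/(4C−4)+0.615/C = 1.1720
τ_max = K_W·8FD/(πd³) = 1.1720·93.646 = 109.76 MPa
τ_max ≤ 138 MPa → acceptable

(a) 17 coils; (b) YES, τ_max = 110 MPa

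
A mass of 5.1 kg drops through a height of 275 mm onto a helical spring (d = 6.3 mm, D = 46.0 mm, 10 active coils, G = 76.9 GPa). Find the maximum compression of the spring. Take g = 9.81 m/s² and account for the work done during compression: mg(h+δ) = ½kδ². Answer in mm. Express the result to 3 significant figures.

k = Gd⁴/(8D³N_a) = (76.9×10³)(6.3⁴)/(8·46.0³·10) = 15.557 N/mm
W = mg = 5.1 × 9.81 = 50.031 N
½kδ² − Wδ − Wh = 0 → δ = (W + √(W² + 2kWh))/k
δ = (50.031 + √(2503.1 + 428082))/15.557 = (50.031 + 656.19)/15.557 = 45.396 mm

45.4 mm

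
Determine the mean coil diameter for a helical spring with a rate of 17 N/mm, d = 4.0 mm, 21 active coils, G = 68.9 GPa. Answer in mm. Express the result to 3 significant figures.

18.3 mm

D = (Gd⁴/(8N_a·k))^(1/3) = (68.9×10³·4.0⁴/(8·21·17))^(1/3)
  = (6175.91)^(1/3) = 18.3471 mm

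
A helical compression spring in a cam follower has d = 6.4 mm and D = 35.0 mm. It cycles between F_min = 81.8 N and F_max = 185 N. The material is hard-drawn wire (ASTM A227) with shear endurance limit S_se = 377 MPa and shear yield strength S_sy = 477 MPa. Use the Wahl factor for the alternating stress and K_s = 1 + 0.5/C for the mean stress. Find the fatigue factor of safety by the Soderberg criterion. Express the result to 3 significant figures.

6.12

C = D/d = 35.0/6.4 = 5.4688; K_W = (4C−1)/(4C−4)+0.615/C = 1.2803; K_s = 1+0.5/C = 1.0914
F_a = (F_max−F_min)/2 = 51.6 N; F_m = (F_max+F_min)/2 = 133.4 N
τ_a = K_W·8F_aD/(πd³) = 1.2803 × 17.544 = 22.461 MPa
τ_m = K_s·8F_mD/(πd³) = 1.0914 × 45.355 = 49.502 MPa
Soderberg: 1/n_f = τ_a/S_se + τ_m/S_sy = 22.461/377 + 49.502/477 = 0.05958 + 0.10378 = 0.16335
n_f = 1/0.16335 = 6.122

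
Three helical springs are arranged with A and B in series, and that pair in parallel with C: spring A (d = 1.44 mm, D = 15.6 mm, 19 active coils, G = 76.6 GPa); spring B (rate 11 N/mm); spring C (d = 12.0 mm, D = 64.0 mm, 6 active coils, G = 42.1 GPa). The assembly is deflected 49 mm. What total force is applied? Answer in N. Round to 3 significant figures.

3430 N

k_A = Gd⁴/(8D³N_a) = (76.6×10³)(1.44⁴)/(8·15.6³·19) = 0.57077 N/mm
k_C = Gd⁴/(8D³N_a) = (42.1×10³)(12.0⁴)/(8·64.0³·6) = 69.379 N/mm
Springs A,B series: k_AB = 1/(1/0.57077+1/11) = 0.54261 N/mm; parallel with C: k_eq = 0.54261+69.379 = 69.921 N/mm
F = k_eq·δ = 69.921·49 = 3426.1 N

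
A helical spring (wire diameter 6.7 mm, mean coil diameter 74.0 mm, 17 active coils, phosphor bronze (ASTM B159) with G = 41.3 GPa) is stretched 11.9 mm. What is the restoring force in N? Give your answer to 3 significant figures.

k = Gd⁴/(8D³N_a) = (41.3×10³)(6.7⁴)/(8·74.0³·17) = 1.5101 N/mm
F = k·δ = 1.5101 × 11.9 = 17.971 N

18.0 N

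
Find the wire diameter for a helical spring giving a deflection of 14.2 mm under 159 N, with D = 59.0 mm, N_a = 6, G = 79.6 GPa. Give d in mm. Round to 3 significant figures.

Required rate k = F/δ = 159/14.2 = 11.197 N/mm
d = (8D³N_a·k / G)^(1/4) = (8·59.0³·6·11.197 / (79.6×10³))^0.25
  = (1386.7)^0.25 = 6.1024 mm

6.10 mm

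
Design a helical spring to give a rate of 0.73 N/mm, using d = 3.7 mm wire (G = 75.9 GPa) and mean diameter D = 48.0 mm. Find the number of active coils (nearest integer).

22

N_a = Gd⁴/(8D³k) = (75.9×10³ × 3.7⁴)/(8 × 48.0³ × 0.73)
    = 1.42249e+07 / 645857 = 22.02 → 22 coils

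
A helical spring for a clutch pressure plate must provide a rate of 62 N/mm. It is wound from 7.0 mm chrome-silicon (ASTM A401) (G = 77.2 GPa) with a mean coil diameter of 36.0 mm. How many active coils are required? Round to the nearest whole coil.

8

N_a = Gd⁴/(8D³k) = (77.2×10³ × 7.0⁴)/(8 × 36.0³ × 62)
    = 1.85357e+08 / 2.31414e+07 = 8.01 → 8 coils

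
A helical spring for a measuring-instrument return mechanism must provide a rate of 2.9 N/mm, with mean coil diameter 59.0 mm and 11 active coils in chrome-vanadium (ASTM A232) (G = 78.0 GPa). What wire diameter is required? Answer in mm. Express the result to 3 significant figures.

d = (8D³N_a·k / G)^(1/4) = (8·59.0³·11·2.9 / (78.0×10³))^0.25
  = (671.96)^0.25 = 5.0914 mm

5.09 mm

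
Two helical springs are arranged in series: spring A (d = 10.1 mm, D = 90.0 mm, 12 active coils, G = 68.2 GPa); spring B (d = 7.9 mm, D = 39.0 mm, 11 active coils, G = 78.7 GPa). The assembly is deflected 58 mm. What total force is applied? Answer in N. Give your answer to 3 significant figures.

k_A = Gd⁴/(8D³N_a) = (68.2×10³)(10.1⁴)/(8·90.0³·12) = 10.141 N/mm
k_B = Gd⁴/(8D³N_a) = (78.7×10³)(7.9⁴)/(8·39.0³·11) = 58.723 N/mm
Series: 1/k_eq = 1/10.141 + 1/58.723 = 0.11564; k_eq = 8.6475 N/mm
F = k_eq·δ = 8.6475·58 = 501.55 N

502 N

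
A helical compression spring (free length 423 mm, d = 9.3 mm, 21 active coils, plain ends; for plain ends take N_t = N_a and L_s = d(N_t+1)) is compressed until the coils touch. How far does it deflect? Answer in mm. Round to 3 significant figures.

218 mm

N_t = 21; L_s = 9.3·22 = 204.6 mm
δ_solid = L₀ − L_s = 423 − 204.6 = 218.4 mm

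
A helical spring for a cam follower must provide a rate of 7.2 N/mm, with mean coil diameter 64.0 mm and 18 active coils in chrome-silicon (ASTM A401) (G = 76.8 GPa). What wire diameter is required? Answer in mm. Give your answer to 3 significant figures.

d = (8D³N_a·k / G)^(1/4) = (8·64.0³·18·7.2 / (76.8×10³))^0.25
  = (3538.9)^0.25 = 7.7129 mm

7.71 mm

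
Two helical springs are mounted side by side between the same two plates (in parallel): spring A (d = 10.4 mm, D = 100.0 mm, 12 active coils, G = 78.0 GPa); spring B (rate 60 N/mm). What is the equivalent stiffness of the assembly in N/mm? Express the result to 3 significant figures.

69.5 N/mm

k_A = Gd⁴/(8D³N_a) = (78.0×10³)(10.4⁴)/(8·100.0³·12) = 9.5051 N/mm
Parallel: k_eq = 9.5051 + 60 = 69.505 N/mm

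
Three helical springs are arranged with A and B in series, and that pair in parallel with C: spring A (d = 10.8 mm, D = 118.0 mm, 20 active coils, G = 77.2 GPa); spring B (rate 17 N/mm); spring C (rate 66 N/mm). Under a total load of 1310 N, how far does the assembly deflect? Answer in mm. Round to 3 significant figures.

k_A = Gd⁴/(8D³N_a) = (77.2×10³)(10.8⁴)/(8·118.0³·20) = 3.9953 N/mm
Springs A,B series: k_AB = 1/(1/3.9953+1/17) = 3.235 N/mm; parallel with C: k_eq = 3.235+66 = 69.235 N/mm
δ = F/k_eq = 1310/69.235 = 18.921 mm

18.9 mm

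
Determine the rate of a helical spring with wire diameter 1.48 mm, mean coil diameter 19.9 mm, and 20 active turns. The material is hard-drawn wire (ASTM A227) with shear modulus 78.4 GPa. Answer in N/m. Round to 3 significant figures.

k = Gd⁴/(8D³N_a) = (78.4×10³ × 1.48⁴) / (8 × 19.9³ × 20)
  = 376152 / 1.2609e+06 = 0.29832 N/mm = 298.32 N/m

298 N/m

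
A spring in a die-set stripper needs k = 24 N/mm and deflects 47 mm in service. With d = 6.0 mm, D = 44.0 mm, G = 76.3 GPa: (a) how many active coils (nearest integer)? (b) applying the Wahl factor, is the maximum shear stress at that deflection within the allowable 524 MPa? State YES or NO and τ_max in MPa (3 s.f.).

(a) 6 coils; (b) NO, τ_max = 709 MPa

N_a = Gd⁴/(8D³k) = (76.3×10³)(6.0⁴)/(8·44.0³·24) = 6.046 → N_a = 6
Actual rate k = Gd⁴/(8D³·6) = 24.184 N/mm
Working load F = kδ = 24.184·47 = 1136.7 N
C = 44.0/6.0 = 7.3333; K_W = (4C−1)/(4C−4)+0.615/C = 1.2023
τ_max = K_W·8FD/(πd³) = 1.2023·589.61 = 708.88 MPa
τ_max > 524 MPa → exceeds allowable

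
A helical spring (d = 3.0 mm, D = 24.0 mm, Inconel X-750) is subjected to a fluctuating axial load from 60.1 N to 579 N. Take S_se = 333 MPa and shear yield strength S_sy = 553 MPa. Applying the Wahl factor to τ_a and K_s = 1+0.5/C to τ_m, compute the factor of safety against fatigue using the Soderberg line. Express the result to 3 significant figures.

C = D/d = 24.0/3.0 = 8.0000; K_W = (4C−1)/(4C−4)+0.615/C = 1.1840; K_s = 1+0.5/C = 1.0625
F_a = (F_max−F_min)/2 = 259.45 N; F_m = (F_max+F_min)/2 = 319.55 N
τ_a = K_W·8F_aD/(πd³) = 1.1840 × 587.27 = 695.34 MPa
τ_m = K_s·8F_mD/(πd³) = 1.0625 × 723.31 = 768.52 MPa
Soderberg: 1/n_f = τ_a/S_se + τ_m/S_sy = 695.34/333 + 768.52/553 = 2.08812 + 1.38973 = 3.4778
n_f = 1/3.4778 = 0.2875

0.288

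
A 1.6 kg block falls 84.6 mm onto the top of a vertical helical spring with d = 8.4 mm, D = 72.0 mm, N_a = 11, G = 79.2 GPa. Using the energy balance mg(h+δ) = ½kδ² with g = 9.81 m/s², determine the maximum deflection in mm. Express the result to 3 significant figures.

k = Gd⁴/(8D³N_a) = (79.2×10³)(8.4⁴)/(8·72.0³·11) = 12.005 N/mm
W = mg = 1.6 × 9.81 = 15.696 N
½kδ² − Wδ − Wh = 0 → δ = (W + √(W² + 2kWh))/k
δ = (15.696 + √(246.36 + 31882.4))/12.005 = (15.696 + 179.25)/12.005 = 16.238 mm

16.2 mm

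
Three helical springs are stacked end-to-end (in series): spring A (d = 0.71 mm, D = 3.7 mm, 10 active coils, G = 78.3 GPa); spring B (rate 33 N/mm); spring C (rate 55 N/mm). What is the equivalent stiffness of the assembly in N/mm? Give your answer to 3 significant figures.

3.97 N/mm

k_A = Gd⁴/(8D³N_a) = (78.3×10³)(0.71⁴)/(8·3.7³·10) = 4.9102 N/mm
Series: 1/k_eq = 1/4.9102 + 1/33 + 1/55 = 0.25214; k_eq = 3.966 N/mm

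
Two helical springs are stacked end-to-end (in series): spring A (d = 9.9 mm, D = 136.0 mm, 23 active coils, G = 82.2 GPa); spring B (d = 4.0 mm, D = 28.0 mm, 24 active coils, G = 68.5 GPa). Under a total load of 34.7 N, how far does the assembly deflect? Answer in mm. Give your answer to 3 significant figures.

28.7 mm

k_A = Gd⁴/(8D³N_a) = (82.2×10³)(9.9⁴)/(8·136.0³·23) = 1.706 N/mm
k_B = Gd⁴/(8D³N_a) = (68.5×10³)(4.0⁴)/(8·28.0³·24) = 4.1606 N/mm
Series: 1/k_eq = 1/1.706 + 1/4.1606 = 0.82652; k_eq = 1.2099 N/mm
δ = F/k_eq = 34.7/1.2099 = 28.68 mm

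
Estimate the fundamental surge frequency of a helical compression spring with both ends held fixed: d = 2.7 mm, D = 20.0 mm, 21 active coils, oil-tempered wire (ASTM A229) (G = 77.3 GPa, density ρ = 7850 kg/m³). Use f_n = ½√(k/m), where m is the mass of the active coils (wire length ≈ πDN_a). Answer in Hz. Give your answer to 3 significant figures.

114 Hz

k = Gd⁴/(8D³N_a) = (77.3×10³)(2.7⁴)/(8·20.0³·21) = 3.0566 N/mm = 3056.6 N/m
Wire length L = πDN_a = π·20.0·21 = 1319.5 mm
m = ρ·(πd²/4)·L = 7850 × 5.7256×10⁻⁶ m² × 1.3195 m = 0.059304 kg
f_n = ½√(k/m) = 0.5·√(3056.6/0.059304) = 0.5·√(51541) = 113.51 Hz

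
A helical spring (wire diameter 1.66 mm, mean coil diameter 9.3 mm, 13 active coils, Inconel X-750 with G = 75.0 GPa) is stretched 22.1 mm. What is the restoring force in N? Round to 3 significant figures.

k = Gd⁴/(8D³N_a) = (75.0×10³)(1.66⁴)/(8·9.3³·13) = 6.8079 N/mm
F = k·δ = 6.8079 × 22.1 = 150.45 N

150 N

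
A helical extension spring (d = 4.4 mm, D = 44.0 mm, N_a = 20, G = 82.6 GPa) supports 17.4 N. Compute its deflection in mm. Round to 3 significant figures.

7.66 mm

k = Gd⁴/(8D³N_a) = (82.6×10³)(4.4⁴)/(8·44.0³·20) = 2.2715 N/mm
δ = F/k = 17.4 / 2.2715 = 7.6601 mm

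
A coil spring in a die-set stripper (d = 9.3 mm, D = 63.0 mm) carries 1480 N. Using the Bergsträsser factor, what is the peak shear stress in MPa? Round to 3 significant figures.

356 MPa

Spring index C = D/d = 63.0/9.3 = 6.7742
K_B = (4C+2)/(4C−3) = 29.097/24.097 = 1.2075
τ₀ = 8FD/(πd³) = 8·1480·63.0/(π·9.3³) = 745920/2527 = 295.18 MPa
τ_max = K·τ₀ = 1.2075 × 295.18 = 356.43 MPa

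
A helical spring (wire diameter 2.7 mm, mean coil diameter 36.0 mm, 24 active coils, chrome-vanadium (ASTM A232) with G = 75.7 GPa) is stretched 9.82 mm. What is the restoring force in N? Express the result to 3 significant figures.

k = Gd⁴/(8D³N_a) = (75.7×10³)(2.7⁴)/(8·36.0³·24) = 0.4491 N/mm
F = k·δ = 0.4491 × 9.82 = 4.4102 N

4.41 N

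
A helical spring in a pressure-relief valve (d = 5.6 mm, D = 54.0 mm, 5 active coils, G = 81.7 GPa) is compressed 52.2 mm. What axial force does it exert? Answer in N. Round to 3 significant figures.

k = Gd⁴/(8D³N_a) = (81.7×10³)(5.6⁴)/(8·54.0³·5) = 12.757 N/mm
F = k·δ = 12.757 × 52.2 = 665.89 N

666 N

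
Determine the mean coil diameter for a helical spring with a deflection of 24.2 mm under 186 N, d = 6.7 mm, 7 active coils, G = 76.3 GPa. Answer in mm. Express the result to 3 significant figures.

Required rate k = F/δ = 186/24.2 = 7.686 N/mm
D = (Gd⁴/(8N_a·k))^(1/3) = (76.3×10³·6.7⁴/(8·7·7.686))^(1/3)
  = (357222)^(1/3) = 70.9544 mm

71.0 mm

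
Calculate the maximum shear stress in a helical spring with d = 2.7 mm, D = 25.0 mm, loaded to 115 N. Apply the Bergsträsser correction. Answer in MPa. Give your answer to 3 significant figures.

Spring index C = D/d = 25.0/2.7 = 9.2593
K_B = (4C+2)/(4C−3) = 39.037/34.037 = 1.1469
τ₀ = 8FD/(πd³) = 8·115·25.0/(π·2.7³) = 23000/61.836 = 371.95 MPa
τ_max = K·τ₀ = 1.1469 × 371.95 = 426.59 MPa

427 MPa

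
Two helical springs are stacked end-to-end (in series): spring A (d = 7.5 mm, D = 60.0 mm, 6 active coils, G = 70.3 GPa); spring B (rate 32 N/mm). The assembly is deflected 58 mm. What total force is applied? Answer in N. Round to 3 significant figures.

k_A = Gd⁴/(8D³N_a) = (70.3×10³)(7.5⁴)/(8·60.0³·6) = 21.454 N/mm
Series: 1/k_eq = 1/21.454 + 1/32 = 0.077862; k_eq = 12.843 N/mm
F = k_eq·δ = 12.843·58 = 744.91 N

745 N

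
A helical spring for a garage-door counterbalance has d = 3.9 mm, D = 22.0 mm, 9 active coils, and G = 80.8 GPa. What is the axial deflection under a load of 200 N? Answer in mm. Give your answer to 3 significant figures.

k = Gd⁴/(8D³N_a) = (80.8×10³)(3.9⁴)/(8·22.0³·9) = 24.382 N/mm
δ = F/k = 200 / 24.382 = 8.2028 mm

8.20 mm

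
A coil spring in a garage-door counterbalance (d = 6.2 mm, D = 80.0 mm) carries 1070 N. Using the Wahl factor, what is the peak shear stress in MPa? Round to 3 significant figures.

1020 MPa

Spring index C = D/d = 80.0/6.2 = 12.9032
K_W = (4C−1)/(4C−4) + 0.615/C = 50.613/47.613 + 0.0477 = 1.1107
τ₀ = 8FD/(πd³) = 8·1070·80.0/(π·6.2³) = 684800/748.73 = 914.62 MPa
τ_max = K·τ₀ = 1.1107 × 914.62 = 1015.8 MPa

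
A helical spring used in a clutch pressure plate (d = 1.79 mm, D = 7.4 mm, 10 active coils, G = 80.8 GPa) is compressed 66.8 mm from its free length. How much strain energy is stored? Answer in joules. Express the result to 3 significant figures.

k = Gd⁴/(8D³N_a) = (80.8×10³)(1.79⁴)/(8·7.4³·10) = 25.588 N/mm
U = ½kδ² = 0.5 × 25.588 × 66.8² = 57090 N·mm = 57.09 J

57.1 J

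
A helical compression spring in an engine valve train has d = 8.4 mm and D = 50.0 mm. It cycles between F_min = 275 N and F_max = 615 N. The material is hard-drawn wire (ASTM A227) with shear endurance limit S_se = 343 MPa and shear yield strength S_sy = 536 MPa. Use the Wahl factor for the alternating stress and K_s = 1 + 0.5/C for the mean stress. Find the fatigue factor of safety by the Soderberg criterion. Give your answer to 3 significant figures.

3.06

C = D/d = 50.0/8.4 = 5.9524; K_W = (4C−1)/(4C−4)+0.615/C = 1.2548; K_s = 1+0.5/C = 1.0840
F_a = (F_max−F_min)/2 = 170 N; F_m = (F_max+F_min)/2 = 445 N
τ_a = K_W·8F_aD/(πd³) = 1.2548 × 36.519 = 45.823 MPa
τ_m = K_s·8F_mD/(πd³) = 1.0840 × 95.594 = 103.62 MPa
Soderberg: 1/n_f = τ_a/S_se + τ_m/S_sy = 45.823/343 + 103.62/536 = 0.13359 + 0.19333 = 0.32692
n_f = 1/0.32692 = 3.059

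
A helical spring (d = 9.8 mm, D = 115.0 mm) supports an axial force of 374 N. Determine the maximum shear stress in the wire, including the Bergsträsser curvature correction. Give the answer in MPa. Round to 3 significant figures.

Spring index C = D/d = 115.0/9.8 = 11.7347
K_B = (4C+2)/(4C−3) = 48.939/43.939 = 1.1138
τ₀ = 8FD/(πd³) = 8·374·115.0/(π·9.8³) = 344080/2956.8 = 116.37 MPa
τ_max = K·τ₀ = 1.1138 × 116.37 = 129.61 MPa

130 MPa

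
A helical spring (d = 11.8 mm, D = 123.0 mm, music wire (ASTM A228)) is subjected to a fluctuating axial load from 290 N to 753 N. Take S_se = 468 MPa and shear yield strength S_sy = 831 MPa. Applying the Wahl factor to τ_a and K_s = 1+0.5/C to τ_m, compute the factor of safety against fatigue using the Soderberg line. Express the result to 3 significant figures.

4.30

C = D/d = 123.0/11.8 = 10.4237; K_W = (4C−1)/(4C−4)+0.615/C = 1.1386; K_s = 1+0.5/C = 1.0480
F_a = (F_max−F_min)/2 = 231.5 N; F_m = (F_max+F_min)/2 = 521.5 N
τ_a = K_W·8F_aD/(πd³) = 1.1386 × 44.132 = 50.248 MPa
τ_m = K_s·8F_mD/(πd³) = 1.0480 × 99.415 = 104.18 MPa
Soderberg: 1/n_f = τ_a/S_se + τ_m/S_sy = 50.248/468 + 104.18/831 = 0.10737 + 0.12537 = 0.23274
n_f = 1/0.23274 = 4.297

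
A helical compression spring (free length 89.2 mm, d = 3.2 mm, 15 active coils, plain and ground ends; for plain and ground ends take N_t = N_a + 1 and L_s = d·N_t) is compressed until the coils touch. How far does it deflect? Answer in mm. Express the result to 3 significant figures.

N_t = 16; L_s = 3.2·16 = 51.2 mm
δ_solid = L₀ − L_s = 89.2 − 51.2 = 38 mm

38.0 mm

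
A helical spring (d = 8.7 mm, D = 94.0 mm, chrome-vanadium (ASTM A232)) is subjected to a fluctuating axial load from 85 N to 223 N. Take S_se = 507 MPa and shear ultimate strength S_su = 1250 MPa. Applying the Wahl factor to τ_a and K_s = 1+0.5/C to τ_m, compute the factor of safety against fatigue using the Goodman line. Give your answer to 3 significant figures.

9.72

C = D/d = 94.0/8.7 = 10.8046; K_W = (4C−1)/(4C−4)+0.615/C = 1.1334; K_s = 1+0.5/C = 1.0463
F_a = (F_max−F_min)/2 = 69 N; F_m = (F_max+F_min)/2 = 154 N
τ_a = K_W·8F_aD/(πd³) = 1.1334 × 25.082 = 28.428 MPa
τ_m = K_s·8F_mD/(πd³) = 1.0463 × 55.98 = 58.57 MPa
Goodman: 1/n_f = τ_a/S_se + τ_m/S_su = 28.428/507 + 58.57/1250 = 0.05607 + 0.04686 = 0.10293
n_f = 1/0.10293 = 9.716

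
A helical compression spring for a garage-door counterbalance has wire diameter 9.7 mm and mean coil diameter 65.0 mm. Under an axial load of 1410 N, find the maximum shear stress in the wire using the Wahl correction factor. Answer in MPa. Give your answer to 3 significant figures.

313 MPa

Spring index C = D/d = 65.0/9.7 = 6.7010
K_W = (4C−1)/(4C−4) + 0.615/C = 25.804/22.804 + 0.0918 = 1.2233
τ₀ = 8FD/(πd³) = 8·1410·65.0/(π·9.7³) = 733200/2867.2 = 255.72 MPa
τ_max = K·τ₀ = 1.2233 × 255.72 = 312.83 MPa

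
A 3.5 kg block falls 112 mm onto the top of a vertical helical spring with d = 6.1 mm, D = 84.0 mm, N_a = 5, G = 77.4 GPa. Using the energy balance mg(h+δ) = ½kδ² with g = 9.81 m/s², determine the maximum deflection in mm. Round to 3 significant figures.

49.5 mm

k = Gd⁴/(8D³N_a) = (77.4×10³)(6.1⁴)/(8·84.0³·5) = 4.5202 N/mm
W = mg = 3.5 × 9.81 = 34.335 N
½kδ² − Wδ − Wh = 0 → δ = (W + √(W² + 2kWh))/k
δ = (34.335 + √(1178.9 + 34765.4))/4.5202 = (34.335 + 189.59)/4.5202 = 49.538 mm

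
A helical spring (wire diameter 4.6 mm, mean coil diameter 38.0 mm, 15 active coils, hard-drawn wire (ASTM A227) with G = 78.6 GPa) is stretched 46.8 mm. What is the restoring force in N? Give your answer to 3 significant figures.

250 N

k = Gd⁴/(8D³N_a) = (78.6×10³)(4.6⁴)/(8·38.0³·15) = 5.3447 N/mm
F = k·δ = 5.3447 × 46.8 = 250.13 N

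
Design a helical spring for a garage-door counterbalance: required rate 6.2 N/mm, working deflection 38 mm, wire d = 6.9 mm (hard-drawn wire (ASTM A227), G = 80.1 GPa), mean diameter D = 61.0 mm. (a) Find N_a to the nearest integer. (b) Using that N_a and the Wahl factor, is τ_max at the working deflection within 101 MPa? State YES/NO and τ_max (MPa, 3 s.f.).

(a) 16 coils; (b) NO, τ_max = 131 MPa

N_a = Gd⁴/(8D³k) = (80.1×10³)(6.9⁴)/(8·61.0³·6.2) = 16.13 → N_a = 16
Actual rate k = Gd⁴/(8D³·16) = 6.2493 N/mm
Working load F = kδ = 6.2493·38 = 237.47 N
C = 61.0/6.9 = 8.8406; K_W = (4C−1)/(4C−4)+0.615/C = 1.1652
τ_max = K_W·8FD/(πd³) = 1.1652·112.29 = 130.84 MPa
τ_max > 101 MPa → exceeds allowable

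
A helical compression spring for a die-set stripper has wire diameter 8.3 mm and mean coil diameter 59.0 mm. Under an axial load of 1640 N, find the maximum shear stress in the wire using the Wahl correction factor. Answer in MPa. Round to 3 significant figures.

Spring index C = D/d = 59.0/8.3 = 7.1084
K_W = (4C−1)/(4C−4) + 0.615/C = 27.434/24.434 + 0.0865 = 1.2093
τ₀ = 8FD/(πd³) = 8·1640·59.0/(π·8.3³) = 774080/1796.3 = 430.93 MPa
τ_max = K·τ₀ = 1.2093 × 430.93 = 521.12 MPa

521 MPa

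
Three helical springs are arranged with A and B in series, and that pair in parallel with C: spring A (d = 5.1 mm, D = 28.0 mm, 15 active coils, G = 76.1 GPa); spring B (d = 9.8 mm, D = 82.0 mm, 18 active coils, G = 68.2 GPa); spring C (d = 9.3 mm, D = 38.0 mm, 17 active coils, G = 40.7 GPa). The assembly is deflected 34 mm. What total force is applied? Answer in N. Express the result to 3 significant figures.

1580 N

k_A = Gd⁴/(8D³N_a) = (76.1×10³)(5.1⁴)/(8·28.0³·15) = 19.544 N/mm
k_B = Gd⁴/(8D³N_a) = (68.2×10³)(9.8⁴)/(8·82.0³·18) = 7.9229 N/mm
k_C = Gd⁴/(8D³N_a) = (40.7×10³)(9.3⁴)/(8·38.0³·17) = 40.798 N/mm
Springs A,B series: k_AB = 1/(1/19.544+1/7.9229) = 5.6375 N/mm; parallel with C: k_eq = 5.6375+40.798 = 46.435 N/mm
F = k_eq·δ = 46.435·34 = 1578.8 N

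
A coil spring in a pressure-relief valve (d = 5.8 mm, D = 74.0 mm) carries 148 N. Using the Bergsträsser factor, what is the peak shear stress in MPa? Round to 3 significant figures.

Spring index C = D/d = 74.0/5.8 = 12.7586
K_B = (4C+2)/(4C−3) = 53.034/48.034 = 1.1041
τ₀ = 8FD/(πd³) = 8·148·74.0/(π·5.8³) = 87616/612.96 = 142.94 MPa
τ_max = K·τ₀ = 1.1041 × 142.94 = 157.82 MPa

158 MPa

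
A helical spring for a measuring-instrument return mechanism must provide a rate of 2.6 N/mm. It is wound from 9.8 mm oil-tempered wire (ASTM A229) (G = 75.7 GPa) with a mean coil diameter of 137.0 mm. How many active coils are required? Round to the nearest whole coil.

13

N_a = Gd⁴/(8D³k) = (75.7×10³ × 9.8⁴)/(8 × 137.0³ × 2.6)
    = 6.98233e+08 / 5.34841e+07 = 13.05 → 13 coils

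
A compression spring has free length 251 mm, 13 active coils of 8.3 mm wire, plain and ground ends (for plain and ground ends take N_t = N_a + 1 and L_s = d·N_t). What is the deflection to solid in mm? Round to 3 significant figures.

N_t = 14; L_s = 8.3·14 = 116.2 mm
δ_solid = L₀ − L_s = 251 − 116.2 = 134.8 mm

135 mm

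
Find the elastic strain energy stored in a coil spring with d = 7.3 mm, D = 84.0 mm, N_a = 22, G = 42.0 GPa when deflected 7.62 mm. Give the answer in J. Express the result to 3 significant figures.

0.0332 J

k = Gd⁴/(8D³N_a) = (42.0×10³)(7.3⁴)/(8·84.0³·22) = 1.1434 N/mm
U = ½kδ² = 0.5 × 1.1434 × 7.62² = 33.195 N·mm = 0.033195 J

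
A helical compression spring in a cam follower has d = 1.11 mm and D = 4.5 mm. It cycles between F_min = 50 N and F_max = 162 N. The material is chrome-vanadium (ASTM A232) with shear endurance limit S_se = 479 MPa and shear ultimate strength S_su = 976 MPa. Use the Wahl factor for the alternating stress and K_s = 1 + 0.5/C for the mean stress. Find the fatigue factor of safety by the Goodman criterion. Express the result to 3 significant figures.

0.418

C = D/d = 4.5/1.11 = 4.0541; K_W = (4C−1)/(4C−4)+0.615/C = 1.3973; K_s = 1+0.5/C = 1.1233
F_a = (F_max−F_min)/2 = 56 N; F_m = (F_max+F_min)/2 = 106 N
τ_a = K_W·8F_aD/(πd³) = 1.3973 × 469.21 = 655.62 MPa
τ_m = K_s·8F_mD/(πd³) = 1.1233 × 888.16 = 997.7 MPa
Goodman: 1/n_f = τ_a/S_se + τ_m/S_su = 655.62/479 + 997.7/976 = 1.36873 + 1.02223 = 2.391
n_f = 1/2.391 = 0.4182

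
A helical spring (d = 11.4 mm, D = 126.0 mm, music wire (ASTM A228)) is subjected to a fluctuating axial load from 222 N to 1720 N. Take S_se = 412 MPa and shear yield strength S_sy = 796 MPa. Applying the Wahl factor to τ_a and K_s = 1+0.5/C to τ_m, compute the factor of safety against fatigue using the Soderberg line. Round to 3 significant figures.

C = D/d = 126.0/11.4 = 11.0526; K_W = (4C−1)/(4C−4)+0.615/C = 1.1303; K_s = 1+0.5/C = 1.0452
F_a = (F_max−F_min)/2 = 749 N; F_m = (F_max+F_min)/2 = 971 N
τ_a = K_W·8F_aD/(πd³) = 1.1303 × 162.21 = 183.34 MPa
τ_m = K_s·8F_mD/(πd³) = 1.0452 × 210.29 = 219.8 MPa
Soderberg: 1/n_f = τ_a/S_se + τ_m/S_sy = 183.34/412 + 219.8/796 = 0.44500 + 0.27613 = 0.72113
n_f = 1/0.72113 = 1.387

1.39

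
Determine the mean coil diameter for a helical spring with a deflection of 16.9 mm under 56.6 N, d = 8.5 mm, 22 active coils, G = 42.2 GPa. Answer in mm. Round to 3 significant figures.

72.0 mm

Required rate k = F/δ = 56.6/16.9 = 3.3491 N/mm
D = (Gd⁴/(8N_a·k))^(1/3) = (42.2×10³·8.5⁴/(8·22·3.3491))^(1/3)
  = (373720)^(1/3) = 72.0303 mm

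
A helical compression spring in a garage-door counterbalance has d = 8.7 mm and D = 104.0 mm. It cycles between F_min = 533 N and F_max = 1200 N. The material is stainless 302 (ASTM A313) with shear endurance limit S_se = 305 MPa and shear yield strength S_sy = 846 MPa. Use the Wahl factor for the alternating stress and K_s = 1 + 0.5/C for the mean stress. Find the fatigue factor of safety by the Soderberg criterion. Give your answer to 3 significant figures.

C = D/d = 104.0/8.7 = 11.9540; K_W = (4C−1)/(4C−4)+0.615/C = 1.1199; K_s = 1+0.5/C = 1.0418
F_a = (F_max−F_min)/2 = 333.5 N; F_m = (F_max+F_min)/2 = 866.5 N
τ_a = K_W·8F_aD/(πd³) = 1.1199 × 134.13 = 150.21 MPa
τ_m = K_s·8F_mD/(πd³) = 1.0418 × 348.49 = 363.06 MPa
Soderberg: 1/n_f = τ_a/S_se + τ_m/S_sy = 150.21/305 + 363.06/846 = 0.49249 + 0.42915 = 0.92164
n_f = 1/0.92164 = 1.085

1.09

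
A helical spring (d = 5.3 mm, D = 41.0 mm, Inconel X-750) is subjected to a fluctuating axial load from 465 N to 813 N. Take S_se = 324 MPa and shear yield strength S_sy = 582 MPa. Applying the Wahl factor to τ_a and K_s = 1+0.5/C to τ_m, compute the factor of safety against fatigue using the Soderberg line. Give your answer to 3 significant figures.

C = D/d = 41.0/5.3 = 7.7358; K_W = (4C−1)/(4C−4)+0.615/C = 1.1908; K_s = 1+0.5/C = 1.0646
F_a = (F_max−F_min)/2 = 174 N; F_m = (F_max+F_min)/2 = 639 N
τ_a = K_W·8F_aD/(πd³) = 1.1908 × 122.02 = 145.31 MPa
τ_m = K_s·8F_mD/(πd³) = 1.0646 × 448.12 = 477.09 MPa
Soderberg: 1/n_f = τ_a/S_se + τ_m/S_sy = 145.31/324 + 477.09/582 = 0.44849 + 0.81974 = 1.2682
n_f = 1/1.2682 = 0.7885

0.789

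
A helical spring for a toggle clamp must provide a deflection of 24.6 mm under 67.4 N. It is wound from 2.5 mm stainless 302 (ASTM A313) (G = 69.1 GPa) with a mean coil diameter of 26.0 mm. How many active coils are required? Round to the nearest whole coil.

7

Required rate k = F/δ = 67.4/24.6 = 2.7398 N/mm
N_a = Gd⁴/(8D³k) = (69.1×10³ × 2.5⁴)/(8 × 26.0³ × 2.7398)
    = 2.69922e+06 / 385243 = 7.007 → 7 coils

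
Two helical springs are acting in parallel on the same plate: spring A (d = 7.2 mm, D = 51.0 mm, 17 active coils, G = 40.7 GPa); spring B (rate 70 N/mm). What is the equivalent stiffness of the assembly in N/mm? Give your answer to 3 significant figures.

k_A = Gd⁴/(8D³N_a) = (40.7×10³)(7.2⁴)/(8·51.0³·17) = 6.0628 N/mm
Parallel: k_eq = 6.0628 + 70 = 76.063 N/mm

76.1 N/mm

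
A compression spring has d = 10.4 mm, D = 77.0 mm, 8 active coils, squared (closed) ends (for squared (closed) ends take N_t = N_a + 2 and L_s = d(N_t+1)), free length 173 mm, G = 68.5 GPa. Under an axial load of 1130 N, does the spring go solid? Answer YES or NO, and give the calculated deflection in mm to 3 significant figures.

k = Gd⁴/(8D³N_a) = (68.5×10³)(10.4⁴)/(8·77.0³·8) = 27.427 N/mm
N_t = 10; L_s = 10.4·11 = 114.4 mm; δ_solid = L₀ − L_s = 173 − 114.4 = 58.6 mm
δ = F/k = 1130/27.427 = 41.201 mm
δ < δ_solid → spring does not go solid

NO, δ = 41.2 mm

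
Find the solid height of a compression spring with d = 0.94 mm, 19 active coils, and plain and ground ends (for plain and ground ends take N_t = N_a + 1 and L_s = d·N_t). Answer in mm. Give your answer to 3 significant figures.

plain and ground ends: N_t = N_a + 1 = 19 + 1 = 20
L_s = d·N_t = 0.94 × 20 = 18.8 mm

18.8 mm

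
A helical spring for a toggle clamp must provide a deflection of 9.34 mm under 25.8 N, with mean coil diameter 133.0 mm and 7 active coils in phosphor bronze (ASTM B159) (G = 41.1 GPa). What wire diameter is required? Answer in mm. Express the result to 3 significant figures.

Required rate k = F/δ = 25.8/9.34 = 2.7623 N/mm
d = (8D³N_a·k / G)^(1/4) = (8·133.0³·7·2.7623 / (41.1×10³))^0.25
  = (8854.7)^0.25 = 9.7005 mm

9.70 mm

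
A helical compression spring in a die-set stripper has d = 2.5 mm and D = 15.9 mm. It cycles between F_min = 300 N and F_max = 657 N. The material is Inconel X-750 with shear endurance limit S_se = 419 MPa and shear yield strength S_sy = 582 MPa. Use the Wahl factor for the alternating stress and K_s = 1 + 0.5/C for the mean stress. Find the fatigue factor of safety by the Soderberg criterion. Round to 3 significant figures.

0.273

C = D/d = 15.9/2.5 = 6.3600; K_W = (4C−1)/(4C−4)+0.615/C = 1.2366; K_s = 1+0.5/C = 1.0786
F_a = (F_max−F_min)/2 = 178.5 N; F_m = (F_max+F_min)/2 = 478.5 N
τ_a = K_W·8F_aD/(πd³) = 1.2366 × 462.55 = 572 MPa
τ_m = K_s·8F_mD/(πd³) = 1.0786 × 1239.9 = 1337.4 MPa
Soderberg: 1/n_f = τ_a/S_se + τ_m/S_sy = 572/419 + 1337.4/582 = 1.36515 + 2.29796 = 3.6631
n_f = 1/3.6631 = 0.273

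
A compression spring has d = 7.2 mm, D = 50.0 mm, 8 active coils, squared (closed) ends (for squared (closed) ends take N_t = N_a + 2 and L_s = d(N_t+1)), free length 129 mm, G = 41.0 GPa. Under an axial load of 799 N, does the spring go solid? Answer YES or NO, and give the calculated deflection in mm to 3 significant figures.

YES, δ = 58.0 mm

k = Gd⁴/(8D³N_a) = (41.0×10³)(7.2⁴)/(8·50.0³·8) = 13.773 N/mm
N_t = 10; L_s = 7.2·11 = 79.2 mm; δ_solid = L₀ − L_s = 129 − 79.2 = 49.8 mm
δ = F/k = 799/13.773 = 58.013 mm
δ ≥ δ_solid → spring goes solid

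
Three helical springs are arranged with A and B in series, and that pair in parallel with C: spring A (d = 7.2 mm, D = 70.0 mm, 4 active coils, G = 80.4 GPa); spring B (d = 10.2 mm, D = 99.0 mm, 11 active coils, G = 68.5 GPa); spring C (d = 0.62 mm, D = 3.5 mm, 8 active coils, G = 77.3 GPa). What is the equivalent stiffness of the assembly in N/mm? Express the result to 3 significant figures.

k_A = Gd⁴/(8D³N_a) = (80.4×10³)(7.2⁴)/(8·70.0³·4) = 19.685 N/mm
k_B = Gd⁴/(8D³N_a) = (68.5×10³)(10.2⁴)/(8·99.0³·11) = 8.6837 N/mm
k_C = Gd⁴/(8D³N_a) = (77.3×10³)(0.62⁴)/(8·3.5³·8) = 4.1626 N/mm
Springs A,B series: k_AB = 1/(1/19.685+1/8.6837) = 6.0256 N/mm; parallel with C: k_eq = 6.0256+4.1626 = 10.188 N/mm

10.2 N/mm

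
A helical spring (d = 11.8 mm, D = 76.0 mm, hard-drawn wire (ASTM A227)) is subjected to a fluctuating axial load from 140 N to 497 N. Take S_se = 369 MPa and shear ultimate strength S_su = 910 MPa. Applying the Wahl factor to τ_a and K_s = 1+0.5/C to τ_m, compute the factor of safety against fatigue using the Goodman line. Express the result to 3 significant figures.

8.72

C = D/d = 76.0/11.8 = 6.4407; K_W = (4C−1)/(4C−4)+0.615/C = 1.2333; K_s = 1+0.5/C = 1.0776
F_a = (F_max−F_min)/2 = 178.5 N; F_m = (F_max+F_min)/2 = 318.5 N
τ_a = K_W·8F_aD/(πd³) = 1.2333 × 21.025 = 25.932 MPa
τ_m = K_s·8F_mD/(πd³) = 1.0776 × 37.516 = 40.428 MPa
Goodman: 1/n_f = τ_a/S_se + τ_m/S_su = 25.932/369 + 40.428/910 = 0.07028 + 0.04443 = 0.1147
n_f = 1/0.1147 = 8.718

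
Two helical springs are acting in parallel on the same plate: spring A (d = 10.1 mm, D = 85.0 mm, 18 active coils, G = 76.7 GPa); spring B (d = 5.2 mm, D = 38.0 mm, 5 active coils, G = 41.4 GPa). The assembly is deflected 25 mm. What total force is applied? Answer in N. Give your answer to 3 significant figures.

k_A = Gd⁴/(8D³N_a) = (76.7×10³)(10.1⁴)/(8·85.0³·18) = 9.0253 N/mm
k_B = Gd⁴/(8D³N_a) = (41.4×10³)(5.2⁴)/(8·38.0³·5) = 13.791 N/mm
Parallel: k_eq = 9.0253 + 13.791 = 22.817 N/mm
F = k_eq·δ = 22.817·25 = 570.41 N

570 N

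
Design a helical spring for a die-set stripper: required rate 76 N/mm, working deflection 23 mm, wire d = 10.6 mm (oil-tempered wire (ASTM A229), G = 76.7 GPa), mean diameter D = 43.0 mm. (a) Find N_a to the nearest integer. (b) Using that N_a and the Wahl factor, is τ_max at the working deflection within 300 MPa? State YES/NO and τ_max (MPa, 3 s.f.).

(a) 20 coils; (b) YES, τ_max = 225 MPa

N_a = Gd⁴/(8D³k) = (76.7×10³)(10.6⁴)/(8·43.0³·76) = 20.03 → N_a = 20
Actual rate k = Gd⁴/(8D³·20) = 76.119 N/mm
Working load F = kδ = 76.119·23 = 1750.7 N
C = 43.0/10.6 = 4.0566; K_W = (4C−1)/(4C−4)+0.615/C = 1.3970
τ_max = K_W·8FD/(πd³) = 1.3970·160.96 = 224.85 MPa
τ_max ≤ 300 MPa → acceptable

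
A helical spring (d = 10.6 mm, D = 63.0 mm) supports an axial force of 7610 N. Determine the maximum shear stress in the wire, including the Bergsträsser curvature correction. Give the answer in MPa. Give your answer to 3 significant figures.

Spring index C = D/d = 63.0/10.6 = 5.9434
K_B = (4C+2)/(4C−3) = 25.774/20.774 = 1.2407
τ₀ = 8FD/(πd³) = 8·7610·63.0/(π·10.6³) = 3.83544e+06/3741.7 = 1025.1 MPa
τ_max = K·τ₀ = 1.2407 × 1025.1 = 1271.8 MPa

1270 MPa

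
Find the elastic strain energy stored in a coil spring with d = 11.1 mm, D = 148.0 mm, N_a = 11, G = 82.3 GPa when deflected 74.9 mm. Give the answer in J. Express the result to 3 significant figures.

k = Gd⁴/(8D³N_a) = (82.3×10³)(11.1⁴)/(8·148.0³·11) = 4.3795 N/mm
U = ½kδ² = 0.5 × 4.3795 × 74.9² = 12285 N·mm = 12.285 J

12.3 J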